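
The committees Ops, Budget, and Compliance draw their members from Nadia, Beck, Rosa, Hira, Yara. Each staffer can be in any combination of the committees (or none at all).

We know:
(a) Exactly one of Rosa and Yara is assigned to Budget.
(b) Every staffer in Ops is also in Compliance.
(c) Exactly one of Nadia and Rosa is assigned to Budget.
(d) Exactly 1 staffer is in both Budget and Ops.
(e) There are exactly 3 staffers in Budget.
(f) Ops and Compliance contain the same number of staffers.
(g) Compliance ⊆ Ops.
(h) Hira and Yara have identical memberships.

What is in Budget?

Budget = {Hira, Nadia, Yara}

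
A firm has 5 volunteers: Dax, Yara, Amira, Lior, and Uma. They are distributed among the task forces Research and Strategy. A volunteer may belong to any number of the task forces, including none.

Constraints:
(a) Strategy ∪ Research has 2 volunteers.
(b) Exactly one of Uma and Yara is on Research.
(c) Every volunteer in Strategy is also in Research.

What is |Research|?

2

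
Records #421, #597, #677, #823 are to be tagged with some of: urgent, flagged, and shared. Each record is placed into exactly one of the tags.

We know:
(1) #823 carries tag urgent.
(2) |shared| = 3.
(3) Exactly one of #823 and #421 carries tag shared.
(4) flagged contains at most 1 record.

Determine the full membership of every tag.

urgent = {#823}; flagged = {}; shared = {#421, #597, #677}

From (1): #823 ∈ urgent.
(2): only 3 candidates remain for shared, so all are in.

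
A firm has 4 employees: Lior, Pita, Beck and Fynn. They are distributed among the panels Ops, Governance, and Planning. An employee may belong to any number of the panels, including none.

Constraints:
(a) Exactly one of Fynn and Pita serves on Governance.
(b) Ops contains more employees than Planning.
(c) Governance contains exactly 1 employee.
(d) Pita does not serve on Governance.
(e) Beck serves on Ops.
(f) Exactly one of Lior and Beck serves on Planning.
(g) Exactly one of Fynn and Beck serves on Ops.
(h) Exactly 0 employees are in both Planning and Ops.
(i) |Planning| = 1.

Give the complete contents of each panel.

Ops = {Beck, Pita}; Governance = {Fynn}; Planning = {Lior}

From (d): Pita ∉ Governance.
From (e): Beck ∈ Ops.
(a) (exactly one): Fynn ∈ Governance.
(c): Governance already has 1, so the rest are out.
(g) (exactly one): Fynn ∉ Ops.
Suppose Lior ∈ Ops: no assignment then satisfies all the clues, so Lior ∉ Ops.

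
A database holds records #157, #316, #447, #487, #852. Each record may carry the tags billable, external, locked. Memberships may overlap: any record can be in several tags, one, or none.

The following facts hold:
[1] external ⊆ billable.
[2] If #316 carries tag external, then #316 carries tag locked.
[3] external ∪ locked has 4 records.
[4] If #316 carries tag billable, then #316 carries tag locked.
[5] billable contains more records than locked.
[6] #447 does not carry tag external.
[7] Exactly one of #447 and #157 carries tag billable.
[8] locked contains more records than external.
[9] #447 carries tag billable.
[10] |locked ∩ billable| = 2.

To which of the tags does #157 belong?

From (6): #447 ∉ external.
From (9): #447 ∈ billable.
(7) (exactly one): #157 ∉ billable.
(1) contrapositive: #157 ∉ external.
Suppose #157 ∉ locked: no assignment then satisfies all the clues, so #157 ∈ locked.

#157: locked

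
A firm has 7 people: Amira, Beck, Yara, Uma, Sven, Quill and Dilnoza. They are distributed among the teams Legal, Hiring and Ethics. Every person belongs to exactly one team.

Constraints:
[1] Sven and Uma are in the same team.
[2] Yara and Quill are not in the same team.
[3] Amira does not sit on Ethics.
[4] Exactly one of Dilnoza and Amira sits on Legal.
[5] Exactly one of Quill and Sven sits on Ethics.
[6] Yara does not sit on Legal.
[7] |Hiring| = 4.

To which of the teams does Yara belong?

Yara: Hiring

From (3): Amira ∉ Ethics.
From (6): Yara ∉ Legal.
Suppose Yara ∉ Hiring: no assignment then satisfies all the clues, so Yara ∈ Hiring.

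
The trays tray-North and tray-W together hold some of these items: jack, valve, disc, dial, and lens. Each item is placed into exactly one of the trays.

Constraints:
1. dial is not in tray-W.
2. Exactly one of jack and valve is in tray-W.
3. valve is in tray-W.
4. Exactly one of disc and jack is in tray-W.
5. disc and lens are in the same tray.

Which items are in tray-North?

tray-North = {dial, jack}

From (1): dial ∉ tray-W.
From (3): valve ∈ tray-W.
(2) (exactly one): jack ∉ tray-W.
(4) (exactly one): disc ∈ tray-W.
(5): lens matches disc: lens ∉ tray-North.
(5): lens matches disc: lens ∈ tray-W.
Only one tray left: jack ∈ tray-North.
Only one tray left: dial ∈ tray-North.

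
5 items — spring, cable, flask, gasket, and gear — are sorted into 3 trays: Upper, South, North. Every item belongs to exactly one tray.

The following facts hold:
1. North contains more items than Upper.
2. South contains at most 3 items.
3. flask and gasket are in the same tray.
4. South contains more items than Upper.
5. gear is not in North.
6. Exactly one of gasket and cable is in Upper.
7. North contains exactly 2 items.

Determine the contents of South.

South = {gear, spring}

From (5): gear ∉ North.
Suppose spring ∉ South: no assignment then satisfies all the clues, so spring ∈ South.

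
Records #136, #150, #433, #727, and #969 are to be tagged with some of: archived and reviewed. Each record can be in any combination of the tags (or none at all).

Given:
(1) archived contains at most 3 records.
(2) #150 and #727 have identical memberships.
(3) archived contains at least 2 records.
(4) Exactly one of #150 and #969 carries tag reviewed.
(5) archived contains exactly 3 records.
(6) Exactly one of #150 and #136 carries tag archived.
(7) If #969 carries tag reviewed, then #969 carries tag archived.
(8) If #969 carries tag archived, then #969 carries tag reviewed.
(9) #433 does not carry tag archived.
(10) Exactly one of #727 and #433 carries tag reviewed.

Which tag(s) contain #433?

#433: reviewed

From (9): #433 ∉ archived.
Suppose #433 ∉ reviewed: no assignment then satisfies all the clues, so #433 ∈ reviewed.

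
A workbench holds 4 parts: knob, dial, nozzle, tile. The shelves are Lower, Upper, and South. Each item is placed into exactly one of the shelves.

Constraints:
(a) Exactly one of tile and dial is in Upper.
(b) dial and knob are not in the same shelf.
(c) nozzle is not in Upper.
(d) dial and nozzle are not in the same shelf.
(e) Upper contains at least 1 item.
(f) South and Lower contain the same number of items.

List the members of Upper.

From (c): nozzle ∉ Upper.
Suppose knob ∉ Upper: no assignment then satisfies all the clues, so knob ∈ Upper.

Upper = {knob, tile}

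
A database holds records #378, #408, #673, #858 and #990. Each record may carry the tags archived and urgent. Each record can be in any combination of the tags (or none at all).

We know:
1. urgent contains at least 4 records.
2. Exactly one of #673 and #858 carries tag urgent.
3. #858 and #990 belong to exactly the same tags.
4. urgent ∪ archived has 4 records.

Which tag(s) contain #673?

#673: none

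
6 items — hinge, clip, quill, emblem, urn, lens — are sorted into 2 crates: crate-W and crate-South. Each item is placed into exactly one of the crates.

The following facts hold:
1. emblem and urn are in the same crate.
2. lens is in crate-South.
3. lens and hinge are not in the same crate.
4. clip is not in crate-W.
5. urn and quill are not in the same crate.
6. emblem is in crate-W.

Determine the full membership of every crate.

From (2): lens ∈ crate-South.
From (4): clip ∉ crate-W.
From (6): emblem ∈ crate-W.
(1): urn matches emblem: urn ∈ crate-W.
(3): hinge ∉ crate-South.
(5): quill ∉ crate-W.
Only one crate left: hinge ∈ crate-W.
Only one crate left: clip ∈ crate-South.
Only one crate left: quill ∈ crate-South.

crate-W = {emblem, hinge, urn}; crate-South = {clip, lens, quill}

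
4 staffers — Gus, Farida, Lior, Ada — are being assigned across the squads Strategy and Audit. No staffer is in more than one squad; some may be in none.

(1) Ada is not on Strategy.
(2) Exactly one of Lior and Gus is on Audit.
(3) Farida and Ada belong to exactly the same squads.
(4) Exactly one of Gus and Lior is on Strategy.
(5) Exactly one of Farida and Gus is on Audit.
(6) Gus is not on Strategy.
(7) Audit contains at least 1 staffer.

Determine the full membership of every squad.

From (1): Ada ∉ Strategy.
From (6): Gus ∉ Strategy.
(3): Farida matches Ada: Farida ∉ Strategy.
(4) (exactly one): Lior ∈ Strategy.
(2) (exactly one): Gus ∈ Audit.
(5) (exactly one): Farida ∉ Audit.
(3): Ada matches Farida: Ada ∉ Audit.

Strategy = {Lior}; Audit = {Gus}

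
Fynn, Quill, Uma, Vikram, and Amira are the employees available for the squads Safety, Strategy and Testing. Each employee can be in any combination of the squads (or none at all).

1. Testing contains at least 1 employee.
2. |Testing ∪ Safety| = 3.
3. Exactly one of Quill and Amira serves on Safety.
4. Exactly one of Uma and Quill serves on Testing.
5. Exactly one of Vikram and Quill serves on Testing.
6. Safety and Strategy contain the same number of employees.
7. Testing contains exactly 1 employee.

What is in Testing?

Testing = {Quill}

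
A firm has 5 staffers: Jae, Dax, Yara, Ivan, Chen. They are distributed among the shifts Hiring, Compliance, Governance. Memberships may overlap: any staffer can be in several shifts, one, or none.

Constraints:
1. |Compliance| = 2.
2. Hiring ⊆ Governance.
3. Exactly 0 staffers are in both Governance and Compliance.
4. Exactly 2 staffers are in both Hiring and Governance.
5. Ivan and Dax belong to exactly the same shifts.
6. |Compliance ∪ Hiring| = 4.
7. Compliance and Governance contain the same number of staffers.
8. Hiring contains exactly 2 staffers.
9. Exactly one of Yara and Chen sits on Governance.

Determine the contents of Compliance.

Compliance = {Dax, Ivan}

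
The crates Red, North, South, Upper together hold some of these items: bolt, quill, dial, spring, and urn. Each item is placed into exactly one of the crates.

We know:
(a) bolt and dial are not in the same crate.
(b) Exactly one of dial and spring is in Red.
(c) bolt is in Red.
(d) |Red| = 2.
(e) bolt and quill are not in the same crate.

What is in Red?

From (c): bolt ∈ Red.
(a): dial ∉ Red.
(b) (exactly one): spring ∈ Red.
(d): Red already has 2, so the rest are out.

Red = {bolt, spring}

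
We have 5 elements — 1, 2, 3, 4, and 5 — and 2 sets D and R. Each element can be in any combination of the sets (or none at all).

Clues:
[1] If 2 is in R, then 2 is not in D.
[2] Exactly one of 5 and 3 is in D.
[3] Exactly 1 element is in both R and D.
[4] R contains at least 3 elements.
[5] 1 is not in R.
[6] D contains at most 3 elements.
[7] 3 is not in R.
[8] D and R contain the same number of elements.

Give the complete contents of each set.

D = {1, 3, 4}; R = {2, 4, 5}

From (5): 1 ∉ R.
From (7): 3 ∉ R.
(4): only 3 candidates remain for R, so all are in.
(1): 2 ∉ D.
Suppose 1 ∉ D: no assignment then satisfies all the clues, so 1 ∈ D.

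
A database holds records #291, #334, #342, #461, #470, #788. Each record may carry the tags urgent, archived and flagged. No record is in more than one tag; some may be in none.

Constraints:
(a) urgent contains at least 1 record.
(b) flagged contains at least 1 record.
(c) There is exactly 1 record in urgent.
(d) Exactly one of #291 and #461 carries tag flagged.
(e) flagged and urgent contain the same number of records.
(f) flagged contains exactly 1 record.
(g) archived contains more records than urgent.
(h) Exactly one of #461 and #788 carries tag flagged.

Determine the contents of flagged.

flagged = {#461}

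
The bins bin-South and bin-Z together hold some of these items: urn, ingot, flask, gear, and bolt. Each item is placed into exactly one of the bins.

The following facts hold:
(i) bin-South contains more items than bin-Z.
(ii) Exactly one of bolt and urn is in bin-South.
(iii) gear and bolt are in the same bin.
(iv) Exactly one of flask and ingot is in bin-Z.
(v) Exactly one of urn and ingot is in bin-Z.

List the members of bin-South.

bin-South = {bolt, gear, ingot}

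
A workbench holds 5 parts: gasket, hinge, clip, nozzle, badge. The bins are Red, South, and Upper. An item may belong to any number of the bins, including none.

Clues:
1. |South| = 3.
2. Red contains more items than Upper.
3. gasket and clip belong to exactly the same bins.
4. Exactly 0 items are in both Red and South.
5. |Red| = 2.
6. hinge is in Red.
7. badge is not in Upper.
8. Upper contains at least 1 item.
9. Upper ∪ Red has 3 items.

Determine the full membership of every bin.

Red = {badge, hinge}; South = {clip, gasket, nozzle}; Upper = {nozzle}

From (6): hinge ∈ Red.
From (7): badge ∉ Upper.
Suppose gasket ∈ Red: no assignment then satisfies all the clues, so gasket ∉ Red.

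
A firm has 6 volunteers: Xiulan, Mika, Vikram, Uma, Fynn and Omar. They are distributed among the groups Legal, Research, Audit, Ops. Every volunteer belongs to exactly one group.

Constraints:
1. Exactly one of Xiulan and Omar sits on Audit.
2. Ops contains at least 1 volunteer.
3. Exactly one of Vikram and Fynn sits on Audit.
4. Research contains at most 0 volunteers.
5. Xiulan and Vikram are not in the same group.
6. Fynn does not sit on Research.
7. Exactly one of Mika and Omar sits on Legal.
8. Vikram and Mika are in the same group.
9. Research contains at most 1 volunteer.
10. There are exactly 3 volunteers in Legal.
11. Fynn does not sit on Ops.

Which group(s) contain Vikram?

From (6): Fynn ∉ Research.
From (11): Fynn ∉ Ops.
(4): Research already has 0, so the rest are out.
Suppose Vikram ∉ Legal: no assignment then satisfies all the clues, so Vikram ∈ Legal.

Vikram: Legal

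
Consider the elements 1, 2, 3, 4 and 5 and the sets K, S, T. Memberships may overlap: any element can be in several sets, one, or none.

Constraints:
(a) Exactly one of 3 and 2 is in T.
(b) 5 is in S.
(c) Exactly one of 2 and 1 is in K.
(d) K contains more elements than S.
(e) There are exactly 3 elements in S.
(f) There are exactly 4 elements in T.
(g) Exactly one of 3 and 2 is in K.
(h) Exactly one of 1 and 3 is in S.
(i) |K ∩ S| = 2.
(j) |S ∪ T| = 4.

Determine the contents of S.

S = {1, 2, 5}

From (b): 5 ∈ S.
Suppose 1 ∉ S: no assignment then satisfies all the clues, so 1 ∈ S.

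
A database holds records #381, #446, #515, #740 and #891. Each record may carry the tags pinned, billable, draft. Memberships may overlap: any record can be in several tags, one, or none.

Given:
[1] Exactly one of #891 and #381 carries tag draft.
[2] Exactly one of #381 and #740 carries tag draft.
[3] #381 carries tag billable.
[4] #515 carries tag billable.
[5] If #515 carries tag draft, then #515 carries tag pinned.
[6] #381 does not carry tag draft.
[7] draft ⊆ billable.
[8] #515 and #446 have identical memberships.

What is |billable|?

5

From (3): #381 ∈ billable.
From (4): #515 ∈ billable.
From (6): #381 ∉ draft.
(1) (exactly one): #891 ∈ draft.
(2) (exactly one): #740 ∈ draft.
(7) with #740 ∈ draft: #740 ∈ billable.
(7) with #891 ∈ draft: #891 ∈ billable.
(8): #446 matches #515: #446 ∈ billable.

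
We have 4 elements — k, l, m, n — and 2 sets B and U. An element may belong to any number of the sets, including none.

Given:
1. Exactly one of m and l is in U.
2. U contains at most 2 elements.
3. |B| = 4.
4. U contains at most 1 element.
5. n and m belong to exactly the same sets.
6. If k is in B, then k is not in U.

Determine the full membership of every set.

B = {k, l, m, n}; U = {l}

(3): only 4 candidates remain for B, so all are in.
(6): k ∉ U.
Suppose l ∉ U: no assignment then satisfies all the clues, so l ∈ U.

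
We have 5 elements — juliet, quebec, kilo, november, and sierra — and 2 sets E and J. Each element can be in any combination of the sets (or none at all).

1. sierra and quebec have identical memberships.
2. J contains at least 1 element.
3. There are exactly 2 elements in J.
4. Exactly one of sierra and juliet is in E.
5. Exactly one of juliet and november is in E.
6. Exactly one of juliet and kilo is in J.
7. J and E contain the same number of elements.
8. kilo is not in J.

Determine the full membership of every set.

E = {juliet, kilo}; J = {juliet, november}

From (8): kilo ∉ J.
(6) (exactly one): juliet ∈ J.
Suppose juliet ∉ E: no assignment then satisfies all the clues, so juliet ∈ E.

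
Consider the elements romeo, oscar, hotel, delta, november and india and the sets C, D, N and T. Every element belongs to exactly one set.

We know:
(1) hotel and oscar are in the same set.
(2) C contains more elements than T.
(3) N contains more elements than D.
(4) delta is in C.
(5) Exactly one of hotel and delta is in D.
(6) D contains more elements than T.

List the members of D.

D = {hotel, oscar}

From (4): delta ∈ C.
(5) (exactly one): hotel ∈ D.
(1): oscar matches hotel: oscar ∉ C.
(1): oscar matches hotel: oscar ∈ D.
Suppose romeo ∈ D: no assignment then satisfies all the clues, so romeo ∉ D.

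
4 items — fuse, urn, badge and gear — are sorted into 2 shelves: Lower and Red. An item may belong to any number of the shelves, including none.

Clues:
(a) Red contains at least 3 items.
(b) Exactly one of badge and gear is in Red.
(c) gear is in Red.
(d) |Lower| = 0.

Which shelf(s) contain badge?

From (c): gear ∈ Red.
(b) (exactly one): badge ∉ Red.
(d): Lower already has 0, so the rest are out.
(a): only 3 candidates remain for Red, so all are in.

badge: none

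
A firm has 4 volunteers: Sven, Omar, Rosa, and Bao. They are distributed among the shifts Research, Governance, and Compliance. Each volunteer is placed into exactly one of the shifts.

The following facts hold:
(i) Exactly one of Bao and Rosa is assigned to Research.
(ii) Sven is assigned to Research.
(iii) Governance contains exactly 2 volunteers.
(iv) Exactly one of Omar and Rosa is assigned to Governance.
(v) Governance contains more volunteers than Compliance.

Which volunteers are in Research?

Research = {Rosa, Sven}

From (ii): Sven ∈ Research.
Suppose Omar ∈ Research: no assignment then satisfies all the clues, so Omar ∉ Research.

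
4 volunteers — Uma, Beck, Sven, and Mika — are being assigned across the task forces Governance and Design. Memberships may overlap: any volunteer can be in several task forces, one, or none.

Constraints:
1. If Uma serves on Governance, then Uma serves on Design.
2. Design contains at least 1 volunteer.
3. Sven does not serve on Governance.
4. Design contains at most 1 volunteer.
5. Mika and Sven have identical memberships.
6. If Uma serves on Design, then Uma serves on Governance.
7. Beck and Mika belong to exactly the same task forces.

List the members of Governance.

Governance = {Uma}

From (3): Sven ∉ Governance.
(5): Mika matches Sven: Mika ∉ Governance.
(7): Beck matches Mika: Beck ∉ Governance.
Suppose Uma ∉ Governance: no assignment then satisfies all the clues, so Uma ∈ Governance.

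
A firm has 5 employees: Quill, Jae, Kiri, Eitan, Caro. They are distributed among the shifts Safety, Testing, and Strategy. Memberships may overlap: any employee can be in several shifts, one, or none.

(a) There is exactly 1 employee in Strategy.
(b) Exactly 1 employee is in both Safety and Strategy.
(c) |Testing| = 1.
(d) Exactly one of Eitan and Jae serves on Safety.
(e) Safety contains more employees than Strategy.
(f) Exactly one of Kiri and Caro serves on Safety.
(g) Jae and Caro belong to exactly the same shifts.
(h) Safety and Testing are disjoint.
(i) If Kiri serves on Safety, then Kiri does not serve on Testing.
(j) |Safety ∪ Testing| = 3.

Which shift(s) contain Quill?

Quill: Testing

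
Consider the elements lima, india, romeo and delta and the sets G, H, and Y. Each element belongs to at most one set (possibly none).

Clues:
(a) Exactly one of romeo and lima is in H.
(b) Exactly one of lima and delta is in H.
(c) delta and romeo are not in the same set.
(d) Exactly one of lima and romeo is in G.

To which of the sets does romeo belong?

romeo: G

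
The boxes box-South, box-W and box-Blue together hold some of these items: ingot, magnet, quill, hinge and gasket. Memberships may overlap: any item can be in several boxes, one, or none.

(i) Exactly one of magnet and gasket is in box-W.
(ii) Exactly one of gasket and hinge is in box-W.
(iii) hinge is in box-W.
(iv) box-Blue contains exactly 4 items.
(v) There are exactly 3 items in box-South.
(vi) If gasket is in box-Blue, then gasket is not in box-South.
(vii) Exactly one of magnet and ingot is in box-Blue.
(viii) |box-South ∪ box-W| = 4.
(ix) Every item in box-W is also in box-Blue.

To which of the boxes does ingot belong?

ingot: box-South

From (iii): hinge ∈ box-W.
(ii) (exactly one): gasket ∉ box-W.
(ix) with hinge ∈ box-W: hinge ∈ box-Blue.
(i) (exactly one): magnet ∈ box-W.
(ix) with magnet ∈ box-W: magnet ∈ box-Blue.
(vii) (exactly one): ingot ∉ box-Blue.
(ix) contrapositive: ingot ∉ box-W.
(iv): only 4 candidates remain for box-Blue, so all are in.
(vi): gasket ∉ box-South.
Suppose ingot ∉ box-South: no assignment then satisfies all the clues, so ingot ∈ box-South.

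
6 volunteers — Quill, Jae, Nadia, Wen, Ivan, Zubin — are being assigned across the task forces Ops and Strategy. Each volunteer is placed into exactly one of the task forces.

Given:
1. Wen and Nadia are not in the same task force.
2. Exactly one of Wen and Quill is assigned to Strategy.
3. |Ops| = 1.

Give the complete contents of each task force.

Ops = {Wen}; Strategy = {Ivan, Jae, Nadia, Quill, Zubin}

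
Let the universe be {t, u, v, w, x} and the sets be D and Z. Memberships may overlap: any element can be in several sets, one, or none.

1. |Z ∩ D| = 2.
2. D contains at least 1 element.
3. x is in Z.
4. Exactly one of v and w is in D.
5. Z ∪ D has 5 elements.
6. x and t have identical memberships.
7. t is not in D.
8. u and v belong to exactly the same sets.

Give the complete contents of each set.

D = {u, v}; Z = {t, u, v, w, x}

From (3): x ∈ Z.
From (7): t ∉ D.
(6): x matches t: x ∉ D.
(6): t matches x: t ∈ Z.
Suppose u ∉ D: no assignment then satisfies all the clues, so u ∈ D.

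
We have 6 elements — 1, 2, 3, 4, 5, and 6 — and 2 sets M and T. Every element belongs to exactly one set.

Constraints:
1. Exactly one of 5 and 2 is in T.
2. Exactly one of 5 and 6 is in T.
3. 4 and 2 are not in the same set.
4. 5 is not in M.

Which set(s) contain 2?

2: M

From (4): 5 ∉ M.
Only one set left: 5 ∈ T.
(1) (exactly one): 2 ∉ T.
(2) (exactly one): 6 ∉ T.
Only one set left: 2 ∈ M.
Only one set left: 6 ∈ M.
(3): 4 ∉ M.
Only one set left: 4 ∈ T.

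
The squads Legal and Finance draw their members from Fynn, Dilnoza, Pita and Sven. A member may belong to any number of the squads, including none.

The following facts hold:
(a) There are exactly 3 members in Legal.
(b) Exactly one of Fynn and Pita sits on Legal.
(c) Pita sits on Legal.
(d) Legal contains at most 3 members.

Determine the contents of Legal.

Legal = {Dilnoza, Pita, Sven}

From (c): Pita ∈ Legal.
(b) (exactly one): Fynn ∉ Legal.
(a): only 3 candidates remain for Legal, so all are in.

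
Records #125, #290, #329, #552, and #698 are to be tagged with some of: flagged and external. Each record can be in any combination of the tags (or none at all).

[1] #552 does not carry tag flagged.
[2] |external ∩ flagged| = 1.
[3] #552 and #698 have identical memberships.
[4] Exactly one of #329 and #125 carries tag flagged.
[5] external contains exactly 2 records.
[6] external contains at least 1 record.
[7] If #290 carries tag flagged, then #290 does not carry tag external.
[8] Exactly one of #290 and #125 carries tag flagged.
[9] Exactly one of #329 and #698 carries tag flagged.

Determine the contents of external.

external = {#125, #329}

From (1): #552 ∉ flagged.
(3): #698 matches #552: #698 ∉ flagged.
(9) (exactly one): #329 ∈ flagged.
(4) (exactly one): #125 ∉ flagged.
(8) (exactly one): #290 ∈ flagged.
(7): #290 ∉ external.
Suppose #125 ∉ external: no assignment then satisfies all the clues, so #125 ∈ external.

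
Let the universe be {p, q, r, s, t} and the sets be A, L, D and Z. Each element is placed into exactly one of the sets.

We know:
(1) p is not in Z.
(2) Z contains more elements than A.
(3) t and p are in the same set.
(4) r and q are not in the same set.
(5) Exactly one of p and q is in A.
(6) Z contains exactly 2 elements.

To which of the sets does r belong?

From (1): p ∉ Z.
(3): t matches p: t ∉ Z.
Suppose r ∈ A: no assignment then satisfies all the clues, so r ∉ A.

r: Z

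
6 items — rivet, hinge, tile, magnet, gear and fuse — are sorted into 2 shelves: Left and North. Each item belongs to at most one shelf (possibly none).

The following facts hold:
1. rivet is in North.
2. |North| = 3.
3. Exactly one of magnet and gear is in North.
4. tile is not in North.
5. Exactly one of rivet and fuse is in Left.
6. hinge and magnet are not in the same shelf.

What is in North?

North = {gear, hinge, rivet}

From (1): rivet ∈ North.
From (4): tile ∉ North.
(5) (exactly one): fuse ∈ Left.
Suppose hinge ∉ North: no assignment then satisfies all the clues, so hinge ∈ North.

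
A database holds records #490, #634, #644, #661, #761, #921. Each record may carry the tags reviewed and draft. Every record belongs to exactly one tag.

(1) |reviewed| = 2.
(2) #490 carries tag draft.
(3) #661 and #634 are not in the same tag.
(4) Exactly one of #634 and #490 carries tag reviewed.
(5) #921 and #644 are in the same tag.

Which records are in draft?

draft = {#490, #644, #661, #921}

From (2): #490 ∈ draft.
(4) (exactly one): #634 ∈ reviewed.
(3): #661 ∉ reviewed.
Only one tag left: #661 ∈ draft.
Suppose #644 ∉ draft: no assignment then satisfies all the clues, so #644 ∈ draft.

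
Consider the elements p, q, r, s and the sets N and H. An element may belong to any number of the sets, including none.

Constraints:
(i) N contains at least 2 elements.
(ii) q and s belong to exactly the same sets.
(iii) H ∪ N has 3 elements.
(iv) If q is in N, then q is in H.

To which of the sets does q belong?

q: H, N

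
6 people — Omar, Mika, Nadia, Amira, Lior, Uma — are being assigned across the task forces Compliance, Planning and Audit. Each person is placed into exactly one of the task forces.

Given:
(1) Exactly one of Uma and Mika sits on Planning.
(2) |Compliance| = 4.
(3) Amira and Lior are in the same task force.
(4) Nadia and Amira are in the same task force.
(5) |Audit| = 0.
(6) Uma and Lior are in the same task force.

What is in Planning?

Planning = {Mika, Omar}

(5): Audit already has 0, so the rest are out.
Suppose Omar ∉ Planning: no assignment then satisfies all the clues, so Omar ∈ Planning.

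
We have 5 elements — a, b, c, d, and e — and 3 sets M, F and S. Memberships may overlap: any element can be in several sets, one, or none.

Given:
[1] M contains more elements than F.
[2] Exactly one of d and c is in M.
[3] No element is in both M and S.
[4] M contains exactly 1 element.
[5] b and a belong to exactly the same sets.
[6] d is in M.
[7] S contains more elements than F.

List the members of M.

M = {d}

From (6): d ∈ M.
(2) (exactly one): c ∉ M.
(3) (disjoint): d ∉ S.
(4): M already has 1, so the rest are out.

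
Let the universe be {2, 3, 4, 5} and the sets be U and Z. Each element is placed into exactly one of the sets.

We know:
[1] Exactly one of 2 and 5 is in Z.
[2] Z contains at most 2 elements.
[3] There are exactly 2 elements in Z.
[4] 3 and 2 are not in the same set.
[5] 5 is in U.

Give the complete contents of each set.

U = {3, 5}; Z = {2, 4}

From (5): 5 ∈ U.
(1) (exactly one): 2 ∈ Z.
(4): 3 ∉ Z.
Only one set left: 3 ∈ U.
(3): only 2 candidates remain for Z, so all are in.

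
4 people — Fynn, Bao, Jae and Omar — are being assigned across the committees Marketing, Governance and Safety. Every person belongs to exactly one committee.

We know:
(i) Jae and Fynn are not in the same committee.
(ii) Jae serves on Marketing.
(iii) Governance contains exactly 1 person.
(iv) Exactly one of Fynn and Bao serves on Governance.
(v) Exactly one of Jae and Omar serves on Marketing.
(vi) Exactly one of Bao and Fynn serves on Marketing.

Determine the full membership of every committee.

From (ii): Jae ∈ Marketing.
(i): Fynn ∉ Marketing.
(v) (exactly one): Omar ∉ Marketing.
(vi) (exactly one): Bao ∈ Marketing.
(iv) (exactly one): Fynn ∈ Governance.
(iii): Governance already has 1, so the rest are out.
Only one committee left: Omar ∈ Safety.

Marketing = {Bao, Jae}; Governance = {Fynn}; Safety = {Omar}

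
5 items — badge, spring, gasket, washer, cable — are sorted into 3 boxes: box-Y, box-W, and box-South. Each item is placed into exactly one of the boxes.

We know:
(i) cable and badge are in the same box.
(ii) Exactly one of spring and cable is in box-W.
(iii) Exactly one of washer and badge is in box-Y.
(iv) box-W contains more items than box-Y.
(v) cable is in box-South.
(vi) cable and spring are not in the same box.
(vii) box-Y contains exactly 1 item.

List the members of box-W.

box-W = {gasket, spring}

From (v): cable ∈ box-South.
(i): badge matches cable: badge ∉ box-Y.
(i): badge matches cable: badge ∉ box-W.
(i): badge matches cable: badge ∈ box-South.
(ii) (exactly one): spring ∈ box-W.
(iii) (exactly one): washer ∈ box-Y.
(vii): box-Y already has 1, so the rest are out.
Suppose gasket ∉ box-W: no assignment then satisfies all the clues, so gasket ∈ box-W.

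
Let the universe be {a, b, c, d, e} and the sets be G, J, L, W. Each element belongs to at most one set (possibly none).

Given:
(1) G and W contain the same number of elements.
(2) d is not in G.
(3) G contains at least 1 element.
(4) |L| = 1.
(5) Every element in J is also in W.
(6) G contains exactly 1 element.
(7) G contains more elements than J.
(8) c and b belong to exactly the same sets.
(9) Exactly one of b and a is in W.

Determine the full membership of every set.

G = {e}; J = {}; L = {d}; W = {a}

From (2): d ∉ G.
Suppose a ∈ G: no assignment then satisfies all the clues, so a ∉ G.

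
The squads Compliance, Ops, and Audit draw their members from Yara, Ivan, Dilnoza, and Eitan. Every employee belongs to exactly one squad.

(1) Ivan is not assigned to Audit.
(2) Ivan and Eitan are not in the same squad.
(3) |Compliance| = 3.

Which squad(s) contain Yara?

Yara: Compliance

From (1): Ivan ∉ Audit.
Suppose Yara ∉ Compliance: no assignment then satisfies all the clues, so Yara ∈ Compliance.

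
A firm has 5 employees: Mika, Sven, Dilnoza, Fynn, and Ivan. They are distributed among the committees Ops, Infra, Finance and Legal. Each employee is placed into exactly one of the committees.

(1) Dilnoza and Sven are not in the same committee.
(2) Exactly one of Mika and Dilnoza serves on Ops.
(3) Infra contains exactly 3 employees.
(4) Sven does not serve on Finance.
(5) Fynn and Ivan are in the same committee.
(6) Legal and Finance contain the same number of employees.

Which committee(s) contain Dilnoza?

Dilnoza: Infra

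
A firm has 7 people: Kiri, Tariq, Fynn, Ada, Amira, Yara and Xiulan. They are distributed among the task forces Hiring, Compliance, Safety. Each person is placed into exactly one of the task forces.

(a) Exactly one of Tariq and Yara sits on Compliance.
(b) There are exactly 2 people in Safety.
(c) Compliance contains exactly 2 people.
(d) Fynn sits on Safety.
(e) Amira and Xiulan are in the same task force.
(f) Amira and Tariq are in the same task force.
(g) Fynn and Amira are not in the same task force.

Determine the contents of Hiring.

From (d): Fynn ∈ Safety.
(g): Amira ∉ Safety.
(e): Xiulan matches Amira: Xiulan ∉ Safety.
(f): Tariq matches Amira: Tariq ∉ Safety.
Suppose Kiri ∈ Hiring: no assignment then satisfies all the clues, so Kiri ∉ Hiring.

Hiring = {Amira, Tariq, Xiulan}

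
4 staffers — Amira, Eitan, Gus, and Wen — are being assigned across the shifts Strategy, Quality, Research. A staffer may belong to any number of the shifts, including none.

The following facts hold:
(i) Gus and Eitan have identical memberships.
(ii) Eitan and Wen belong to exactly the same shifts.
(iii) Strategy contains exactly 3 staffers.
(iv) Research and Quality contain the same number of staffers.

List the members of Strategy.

Strategy = {Eitan, Gus, Wen}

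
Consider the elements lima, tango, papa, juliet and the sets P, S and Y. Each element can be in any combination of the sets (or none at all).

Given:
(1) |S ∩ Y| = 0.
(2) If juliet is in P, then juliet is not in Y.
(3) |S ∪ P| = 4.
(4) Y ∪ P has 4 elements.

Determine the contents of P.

P = {juliet, lima, papa, tango}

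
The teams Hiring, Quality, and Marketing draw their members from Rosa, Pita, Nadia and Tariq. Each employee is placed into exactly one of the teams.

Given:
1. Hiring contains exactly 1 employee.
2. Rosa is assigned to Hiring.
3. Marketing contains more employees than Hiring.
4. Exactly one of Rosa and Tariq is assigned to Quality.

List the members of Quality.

Quality = {Tariq}

From (2): Rosa ∈ Hiring.
(1): Hiring already has 1, so the rest are out.
(4) (exactly one): Tariq ∈ Quality.
Suppose Pita ∈ Quality: no assignment then satisfies all the clues, so Pita ∉ Quality.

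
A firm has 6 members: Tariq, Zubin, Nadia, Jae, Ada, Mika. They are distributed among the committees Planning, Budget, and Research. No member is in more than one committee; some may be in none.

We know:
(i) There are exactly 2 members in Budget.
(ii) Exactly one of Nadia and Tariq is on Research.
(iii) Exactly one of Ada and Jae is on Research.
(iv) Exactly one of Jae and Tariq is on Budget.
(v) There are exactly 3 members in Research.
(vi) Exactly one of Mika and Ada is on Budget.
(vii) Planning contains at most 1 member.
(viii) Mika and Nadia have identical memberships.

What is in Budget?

Budget = {Ada, Tariq}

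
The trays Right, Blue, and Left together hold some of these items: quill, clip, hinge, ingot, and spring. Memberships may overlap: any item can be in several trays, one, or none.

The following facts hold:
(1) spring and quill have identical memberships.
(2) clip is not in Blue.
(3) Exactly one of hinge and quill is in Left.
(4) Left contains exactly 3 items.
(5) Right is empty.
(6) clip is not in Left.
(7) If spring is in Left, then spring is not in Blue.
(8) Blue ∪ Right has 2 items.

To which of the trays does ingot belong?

ingot: Blue, Left

From (2): clip ∉ Blue.
From (6): clip ∉ Left.
(5): Right already has 0, so the rest are out.
Suppose ingot ∉ Blue: no assignment then satisfies all the clues, so ingot ∈ Blue.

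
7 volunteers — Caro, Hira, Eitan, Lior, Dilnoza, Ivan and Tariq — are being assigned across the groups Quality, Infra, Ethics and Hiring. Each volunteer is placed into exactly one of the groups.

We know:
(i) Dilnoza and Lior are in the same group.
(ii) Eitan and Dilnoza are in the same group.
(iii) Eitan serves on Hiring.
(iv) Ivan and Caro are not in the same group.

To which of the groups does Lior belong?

From (iii): Eitan ∈ Hiring.
(ii): Dilnoza matches Eitan: Dilnoza ∉ Quality.
(ii): Dilnoza matches Eitan: Dilnoza ∉ Infra.
(ii): Dilnoza matches Eitan: Dilnoza ∉ Ethics.
(ii): Dilnoza matches Eitan: Dilnoza ∈ Hiring.
(i): Lior matches Dilnoza: Lior ∉ Quality.
(i): Lior matches Dilnoza: Lior ∉ Infra.
(i): Lior matches Dilnoza: Lior ∉ Ethics.
(i): Lior matches Dilnoza: Lior ∈ Hiring.

Lior: Hiring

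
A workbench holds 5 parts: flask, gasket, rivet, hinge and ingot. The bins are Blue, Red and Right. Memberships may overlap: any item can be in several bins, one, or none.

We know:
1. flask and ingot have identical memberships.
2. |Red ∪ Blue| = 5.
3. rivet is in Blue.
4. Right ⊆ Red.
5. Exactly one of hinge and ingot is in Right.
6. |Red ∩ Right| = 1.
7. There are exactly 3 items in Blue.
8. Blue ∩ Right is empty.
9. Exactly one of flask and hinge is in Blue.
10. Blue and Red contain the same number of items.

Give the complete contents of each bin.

Blue = {flask, ingot, rivet}; Red = {gasket, hinge, rivet}; Right = {hinge}

From (3): rivet ∈ Blue.
(8) (disjoint): rivet ∉ Right.
Suppose flask ∉ Blue: no assignment then satisfies all the clues, so flask ∈ Blue.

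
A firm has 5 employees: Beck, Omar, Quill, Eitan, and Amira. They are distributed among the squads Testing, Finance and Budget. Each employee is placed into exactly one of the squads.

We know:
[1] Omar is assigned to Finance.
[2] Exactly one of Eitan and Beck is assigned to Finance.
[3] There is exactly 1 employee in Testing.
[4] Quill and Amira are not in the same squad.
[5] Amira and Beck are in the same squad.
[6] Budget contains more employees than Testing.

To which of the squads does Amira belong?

Amira: Budget

From (1): Omar ∈ Finance.
Suppose Amira ∈ Testing: no assignment then satisfies all the clues, so Amira ∉ Testing.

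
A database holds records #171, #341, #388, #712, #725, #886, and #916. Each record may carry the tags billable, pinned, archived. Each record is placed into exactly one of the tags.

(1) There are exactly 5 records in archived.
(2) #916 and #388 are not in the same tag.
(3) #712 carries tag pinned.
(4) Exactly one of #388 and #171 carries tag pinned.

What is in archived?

archived = {#171, #341, #725, #886, #916}

From (3): #712 ∈ pinned.
Suppose #171 ∉ archived: no assignment then satisfies all the clues, so #171 ∈ archived.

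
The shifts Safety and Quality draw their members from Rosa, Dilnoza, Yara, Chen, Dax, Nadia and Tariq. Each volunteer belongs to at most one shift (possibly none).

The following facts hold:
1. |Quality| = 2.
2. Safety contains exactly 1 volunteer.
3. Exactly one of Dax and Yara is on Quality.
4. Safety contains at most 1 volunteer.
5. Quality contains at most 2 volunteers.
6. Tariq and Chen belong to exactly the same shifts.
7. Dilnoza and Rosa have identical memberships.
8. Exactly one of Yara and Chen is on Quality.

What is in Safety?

Safety = {Dax}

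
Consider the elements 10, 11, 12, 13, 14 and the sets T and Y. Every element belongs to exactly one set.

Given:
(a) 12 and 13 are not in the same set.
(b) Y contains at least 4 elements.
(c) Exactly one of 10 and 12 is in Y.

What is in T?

T = {12}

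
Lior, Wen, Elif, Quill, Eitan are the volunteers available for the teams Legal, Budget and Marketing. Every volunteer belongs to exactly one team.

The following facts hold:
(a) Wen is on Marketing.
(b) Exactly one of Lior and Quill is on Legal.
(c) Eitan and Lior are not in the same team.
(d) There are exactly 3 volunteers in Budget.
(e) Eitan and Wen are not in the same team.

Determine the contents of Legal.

Legal = {Lior}

From (a): Wen ∈ Marketing.
(e): Eitan ∉ Marketing.
Suppose Lior ∉ Legal: no assignment then satisfies all the clues, so Lior ∈ Legal.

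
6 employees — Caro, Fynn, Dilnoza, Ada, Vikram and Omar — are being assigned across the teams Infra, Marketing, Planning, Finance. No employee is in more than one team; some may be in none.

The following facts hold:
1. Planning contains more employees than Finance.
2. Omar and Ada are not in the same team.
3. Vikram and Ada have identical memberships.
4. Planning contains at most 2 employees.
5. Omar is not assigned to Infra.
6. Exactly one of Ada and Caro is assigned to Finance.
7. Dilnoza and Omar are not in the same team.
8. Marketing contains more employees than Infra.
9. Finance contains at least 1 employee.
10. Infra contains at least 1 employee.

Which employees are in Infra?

Infra = {Dilnoza}

From (5): Omar ∉ Infra.
Suppose Caro ∈ Infra: no assignment then satisfies all the clues, so Caro ∉ Infra.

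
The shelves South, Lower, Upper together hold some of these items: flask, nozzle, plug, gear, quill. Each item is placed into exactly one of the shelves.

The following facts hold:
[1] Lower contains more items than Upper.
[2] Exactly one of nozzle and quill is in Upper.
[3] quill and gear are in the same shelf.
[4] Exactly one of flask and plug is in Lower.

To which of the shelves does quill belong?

quill: Lower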